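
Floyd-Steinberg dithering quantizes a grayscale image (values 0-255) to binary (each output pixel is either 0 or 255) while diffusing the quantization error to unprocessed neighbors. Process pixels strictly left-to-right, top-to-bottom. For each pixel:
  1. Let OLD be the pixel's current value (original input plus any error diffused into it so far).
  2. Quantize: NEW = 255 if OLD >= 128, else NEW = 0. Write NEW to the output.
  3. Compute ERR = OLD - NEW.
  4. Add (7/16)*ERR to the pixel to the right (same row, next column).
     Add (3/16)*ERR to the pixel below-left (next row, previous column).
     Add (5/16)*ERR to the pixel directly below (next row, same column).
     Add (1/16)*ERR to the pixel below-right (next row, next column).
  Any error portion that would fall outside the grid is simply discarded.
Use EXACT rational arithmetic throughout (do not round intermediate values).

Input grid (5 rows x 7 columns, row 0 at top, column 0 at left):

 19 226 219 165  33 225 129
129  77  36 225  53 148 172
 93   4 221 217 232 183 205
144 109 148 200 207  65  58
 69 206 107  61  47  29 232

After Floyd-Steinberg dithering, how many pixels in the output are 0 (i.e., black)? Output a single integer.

(0,0): OLD=19 → NEW=0, ERR=19
(0,1): OLD=3749/16 → NEW=255, ERR=-331/16
(0,2): OLD=53747/256 → NEW=255, ERR=-11533/256
(0,3): OLD=595109/4096 → NEW=255, ERR=-449371/4096
(0,4): OLD=-982909/65536 → NEW=0, ERR=-982909/65536
(0,5): OLD=229049237/1048576 → NEW=255, ERR=-38337643/1048576
(0,6): OLD=1895897363/16777216 → NEW=0, ERR=1895897363/16777216
(1,0): OLD=33551/256 → NEW=255, ERR=-31729/256
(1,1): OLD=18537/2048 → NEW=0, ERR=18537/2048
(1,2): OLD=263325/65536 → NEW=0, ERR=263325/65536
(1,3): OLD=48980505/262144 → NEW=255, ERR=-17866215/262144
(1,4): OLD=80253803/16777216 → NEW=0, ERR=80253803/16777216
(1,5): OLD=21329640027/134217728 → NEW=255, ERR=-12895880613/134217728
(1,6): OLD=350024699381/2147483648 → NEW=255, ERR=-197583630859/2147483648
(2,0): OLD=1833875/32768 → NEW=0, ERR=1833875/32768
(2,1): OLD=25501825/1048576 → NEW=0, ERR=25501825/1048576
(2,2): OLD=3702439875/16777216 → NEW=255, ERR=-575750205/16777216
(2,3): OLD=24405613163/134217728 → NEW=255, ERR=-9819907477/134217728
(2,4): OLD=192425931099/1073741824 → NEW=255, ERR=-81378234021/1073741824
(2,5): OLD=3534387990217/34359738368 → NEW=0, ERR=3534387990217/34359738368
(2,6): OLD=118332621872911/549755813888 → NEW=255, ERR=-21855110668529/549755813888
(3,0): OLD=2785844579/16777216 → NEW=255, ERR=-1492345501/16777216
(3,1): OLD=10032442791/134217728 → NEW=0, ERR=10032442791/134217728
(3,2): OLD=169414591205/1073741824 → NEW=255, ERR=-104389573915/1073741824
(3,3): OLD=507866951283/4294967296 → NEW=0, ERR=507866951283/4294967296
(3,4): OLD=137308752959843/549755813888 → NEW=255, ERR=-2878979581597/549755813888
(3,5): OLD=363556620382681/4398046511104 → NEW=0, ERR=363556620382681/4398046511104
(3,6): OLD=6204480740989895/70368744177664 → NEW=0, ERR=6204480740989895/70368744177664
(4,0): OLD=118579880045/2147483648 → NEW=0, ERR=118579880045/2147483648
(4,1): OLD=7893403019785/34359738368 → NEW=255, ERR=-868330264055/34359738368
(4,2): OLD=50800340596519/549755813888 → NEW=0, ERR=50800340596519/549755813888
(4,3): OLD=577557253381085/4398046511104 → NEW=255, ERR=-543944606950435/4398046511104
(4,4): OLD=497642581847559/35184372088832 → NEW=0, ERR=497642581847559/35184372088832
(4,5): OLD=86947555911441671/1125899906842624 → NEW=0, ERR=86947555911441671/1125899906842624
(4,6): OLD=5377402299677069921/18014398509481984 → NEW=255, ERR=783730679759164001/18014398509481984
Output grid:
  Row 0: .###.#.  (3 black, running=3)
  Row 1: #..#.##  (3 black, running=6)
  Row 2: ..###.#  (3 black, running=9)
  Row 3: #.#.#..  (4 black, running=13)
  Row 4: .#.#..#  (4 black, running=17)

Answer: 17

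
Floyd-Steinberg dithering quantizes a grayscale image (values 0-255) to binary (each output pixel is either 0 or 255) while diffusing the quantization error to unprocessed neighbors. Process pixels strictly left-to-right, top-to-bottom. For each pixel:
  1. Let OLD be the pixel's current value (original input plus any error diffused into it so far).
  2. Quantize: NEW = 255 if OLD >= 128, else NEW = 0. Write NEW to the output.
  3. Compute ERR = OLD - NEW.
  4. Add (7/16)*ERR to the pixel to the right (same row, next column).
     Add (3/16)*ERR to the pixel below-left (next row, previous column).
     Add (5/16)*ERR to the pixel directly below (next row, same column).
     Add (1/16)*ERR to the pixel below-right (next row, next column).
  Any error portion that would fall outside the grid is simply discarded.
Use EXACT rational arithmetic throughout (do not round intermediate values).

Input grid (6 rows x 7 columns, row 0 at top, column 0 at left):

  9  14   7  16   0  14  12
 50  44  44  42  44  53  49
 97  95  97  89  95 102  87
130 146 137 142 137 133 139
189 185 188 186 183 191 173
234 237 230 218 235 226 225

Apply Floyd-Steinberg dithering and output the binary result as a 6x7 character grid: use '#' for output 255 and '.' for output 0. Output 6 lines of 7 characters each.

(0,0): OLD=9 → NEW=0, ERR=9
(0,1): OLD=287/16 → NEW=0, ERR=287/16
(0,2): OLD=3801/256 → NEW=0, ERR=3801/256
(0,3): OLD=92143/4096 → NEW=0, ERR=92143/4096
(0,4): OLD=645001/65536 → NEW=0, ERR=645001/65536
(0,5): OLD=19195071/1048576 → NEW=0, ERR=19195071/1048576
(0,6): OLD=335692089/16777216 → NEW=0, ERR=335692089/16777216
(1,0): OLD=14381/256 → NEW=0, ERR=14381/256
(1,1): OLD=158779/2048 → NEW=0, ERR=158779/2048
(1,2): OLD=5760471/65536 → NEW=0, ERR=5760471/65536
(1,3): OLD=23660747/262144 → NEW=0, ERR=23660747/262144
(1,4): OLD=1533472321/16777216 → NEW=0, ERR=1533472321/16777216
(1,5): OLD=13834593809/134217728 → NEW=0, ERR=13834593809/134217728
(1,6): OLD=217953508063/2147483648 → NEW=0, ERR=217953508063/2147483648
(2,0): OLD=4230073/32768 → NEW=255, ERR=-4125767/32768
(2,1): OLD=88221571/1048576 → NEW=0, ERR=88221571/1048576
(2,2): OLD=3071002441/16777216 → NEW=255, ERR=-1207187639/16777216
(2,3): OLD=14543489345/134217728 → NEW=0, ERR=14543489345/134217728
(2,4): OLD=210386174353/1073741824 → NEW=255, ERR=-63417990767/1073741824
(2,5): OLD=4573753928795/34359738368 → NEW=255, ERR=-4187979355045/34359738368
(2,6): OLD=39490836983085/549755813888 → NEW=0, ERR=39490836983085/549755813888
(3,0): OLD=1785580073/16777216 → NEW=0, ERR=1785580073/16777216
(3,1): OLD=26507203573/134217728 → NEW=255, ERR=-7718317067/134217728
(3,2): OLD=123406181935/1073741824 → NEW=0, ERR=123406181935/1073741824
(3,3): OLD=904402572569/4294967296 → NEW=255, ERR=-190814087911/4294967296
(3,4): OLD=45643274264105/549755813888 → NEW=0, ERR=45643274264105/549755813888
(3,5): OLD=620173721537675/4398046511104 → NEW=255, ERR=-501328138793845/4398046511104
(3,6): OLD=7315530591016021/70368744177664 → NEW=0, ERR=7315530591016021/70368744177664
(4,0): OLD=454142661191/2147483648 → NEW=255, ERR=-93465669049/2147483648
(4,1): OLD=6053817890331/34359738368 → NEW=255, ERR=-2707915393509/34359738368
(4,2): OLD=97588247086965/549755813888 → NEW=255, ERR=-42599485454475/549755813888
(4,3): OLD=707934837814679/4398046511104 → NEW=255, ERR=-413567022516841/4398046511104
(4,4): OLD=5054431977528213/35184372088832 → NEW=255, ERR=-3917582905123947/35184372088832
(4,5): OLD=147883401310551829/1125899906842624 → NEW=255, ERR=-139221074934317291/1125899906842624
(4,6): OLD=2598845861350219555/18014398509481984 → NEW=255, ERR=-1994825758567686365/18014398509481984
(5,0): OLD=113041860745345/549755813888 → NEW=255, ERR=-27145871796095/549755813888
(5,1): OLD=763147022284971/4398046511104 → NEW=255, ERR=-358354838046549/4398046511104
(5,2): OLD=5192516819219101/35184372088832 → NEW=255, ERR=-3779498063433059/35184372088832
(5,3): OLD=32622403358341361/281474976710656 → NEW=0, ERR=32622403358341361/281474976710656
(5,4): OLD=3996461296374729659/18014398509481984 → NEW=255, ERR=-597210323543176261/18014398509481984
(5,5): OLD=20915813513806358539/144115188075855872 → NEW=255, ERR=-15833559445536888821/144115188075855872
(5,6): OLD=310366433020022849605/2305843009213693952 → NEW=255, ERR=-277623534329469108155/2305843009213693952
Row 0: .......
Row 1: .......
Row 2: #.#.##.
Row 3: .#.#.#.
Row 4: #######
Row 5: ###.###

Answer: .......
.......
#.#.##.
.#.#.#.
#######
###.###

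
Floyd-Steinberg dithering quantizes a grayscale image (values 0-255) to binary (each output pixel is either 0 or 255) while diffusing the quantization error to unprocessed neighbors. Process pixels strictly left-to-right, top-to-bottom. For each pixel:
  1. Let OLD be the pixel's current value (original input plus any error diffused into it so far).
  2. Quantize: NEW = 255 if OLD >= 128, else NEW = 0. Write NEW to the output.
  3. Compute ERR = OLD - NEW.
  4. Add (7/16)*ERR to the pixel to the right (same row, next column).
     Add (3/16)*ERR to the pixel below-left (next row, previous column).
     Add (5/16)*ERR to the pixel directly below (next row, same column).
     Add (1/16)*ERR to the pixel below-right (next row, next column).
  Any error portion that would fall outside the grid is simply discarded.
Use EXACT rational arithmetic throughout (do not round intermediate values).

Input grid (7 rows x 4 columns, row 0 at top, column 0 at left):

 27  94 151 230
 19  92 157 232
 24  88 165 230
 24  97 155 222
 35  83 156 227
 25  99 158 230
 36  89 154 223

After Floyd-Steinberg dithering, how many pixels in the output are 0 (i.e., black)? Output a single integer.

(0,0): OLD=27 → NEW=0, ERR=27
(0,1): OLD=1693/16 → NEW=0, ERR=1693/16
(0,2): OLD=50507/256 → NEW=255, ERR=-14773/256
(0,3): OLD=838669/4096 → NEW=255, ERR=-205811/4096
(1,0): OLD=12103/256 → NEW=0, ERR=12103/256
(1,1): OLD=279793/2048 → NEW=255, ERR=-242447/2048
(1,2): OLD=5529029/65536 → NEW=0, ERR=5529029/65536
(1,3): OLD=261726067/1048576 → NEW=255, ERR=-5660813/1048576
(2,0): OLD=543211/32768 → NEW=0, ERR=543211/32768
(2,1): OLD=80773577/1048576 → NEW=0, ERR=80773577/1048576
(2,2): OLD=454357837/2097152 → NEW=255, ERR=-80415923/2097152
(2,3): OLD=7274928697/33554432 → NEW=255, ERR=-1281451463/33554432
(3,0): OLD=731887675/16777216 → NEW=0, ERR=731887675/16777216
(3,1): OLD=35971480997/268435456 → NEW=255, ERR=-32479560283/268435456
(3,2): OLD=376820018779/4294967296 → NEW=0, ERR=376820018779/4294967296
(3,3): OLD=16908643220221/68719476736 → NEW=255, ERR=-614823347459/68719476736
(4,0): OLD=111436188511/4294967296 → NEW=0, ERR=111436188511/4294967296
(4,1): OLD=2601614183581/34359738368 → NEW=0, ERR=2601614183581/34359738368
(4,2): OLD=227932776530685/1099511627776 → NEW=255, ERR=-52442688552195/1099511627776
(4,3): OLD=3673607469227771/17592186044416 → NEW=255, ERR=-812399972098309/17592186044416
(5,0): OLD=26006185438383/549755813888 → NEW=0, ERR=26006185438383/549755813888
(5,1): OLD=2393170882509737/17592186044416 → NEW=255, ERR=-2092836558816343/17592186044416
(5,2): OLD=766331308440381/8796093022208 → NEW=0, ERR=766331308440381/8796093022208
(5,3): OLD=70566800084289549/281474976710656 → NEW=255, ERR=-1209318976927731/281474976710656
(6,0): OLD=8015579155275867/281474976710656 → NEW=0, ERR=8015579155275867/281474976710656
(6,1): OLD=376385468772326445/4503599627370496 → NEW=0, ERR=376385468772326445/4503599627370496
(6,2): OLD=15099562442905047723/72057594037927936 → NEW=255, ERR=-3275124036766575957/72057594037927936
(6,3): OLD=238905485058236949421/1152921504606846976 → NEW=255, ERR=-55089498616509029459/1152921504606846976
Output grid:
  Row 0: ..##  (2 black, running=2)
  Row 1: .#.#  (2 black, running=4)
  Row 2: ..##  (2 black, running=6)
  Row 3: .#.#  (2 black, running=8)
  Row 4: ..##  (2 black, running=10)
  Row 5: .#.#  (2 black, running=12)
  Row 6: ..##  (2 black, running=14)

Answer: 14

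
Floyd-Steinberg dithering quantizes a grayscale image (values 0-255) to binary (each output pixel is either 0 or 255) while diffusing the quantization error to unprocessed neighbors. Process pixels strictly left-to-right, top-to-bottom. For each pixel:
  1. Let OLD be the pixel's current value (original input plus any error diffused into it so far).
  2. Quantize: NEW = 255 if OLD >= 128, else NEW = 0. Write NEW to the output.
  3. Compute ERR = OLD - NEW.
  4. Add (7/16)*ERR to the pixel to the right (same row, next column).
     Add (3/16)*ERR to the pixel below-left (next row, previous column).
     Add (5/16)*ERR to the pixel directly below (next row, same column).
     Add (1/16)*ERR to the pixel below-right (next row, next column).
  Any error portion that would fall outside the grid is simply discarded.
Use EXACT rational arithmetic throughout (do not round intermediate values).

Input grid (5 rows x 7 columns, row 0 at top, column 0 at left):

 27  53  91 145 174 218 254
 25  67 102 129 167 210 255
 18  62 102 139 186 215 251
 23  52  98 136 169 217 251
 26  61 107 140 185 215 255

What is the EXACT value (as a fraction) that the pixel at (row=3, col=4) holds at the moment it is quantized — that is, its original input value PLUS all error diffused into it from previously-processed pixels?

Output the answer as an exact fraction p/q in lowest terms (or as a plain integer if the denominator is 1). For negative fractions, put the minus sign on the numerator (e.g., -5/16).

(0,0): OLD=27 → NEW=0, ERR=27
(0,1): OLD=1037/16 → NEW=0, ERR=1037/16
(0,2): OLD=30555/256 → NEW=0, ERR=30555/256
(0,3): OLD=807805/4096 → NEW=255, ERR=-236675/4096
(0,4): OLD=9746539/65536 → NEW=255, ERR=-6965141/65536
(0,5): OLD=179833581/1048576 → NEW=255, ERR=-87553299/1048576
(0,6): OLD=3648539771/16777216 → NEW=255, ERR=-629650309/16777216
(1,0): OLD=11671/256 → NEW=0, ERR=11671/256
(1,1): OLD=268833/2048 → NEW=255, ERR=-253407/2048
(1,2): OLD=5136821/65536 → NEW=0, ERR=5136821/65536
(1,3): OLD=34804177/262144 → NEW=255, ERR=-32042543/262144
(1,4): OLD=1024143891/16777216 → NEW=0, ERR=1024143891/16777216
(1,5): OLD=26432081027/134217728 → NEW=255, ERR=-7793439613/134217728
(1,6): OLD=456661418317/2147483648 → NEW=255, ERR=-90946911923/2147483648
(2,0): OLD=296443/32768 → NEW=0, ERR=296443/32768
(2,1): OLD=47015033/1048576 → NEW=0, ERR=47015033/1048576
(2,2): OLD=1937072043/16777216 → NEW=0, ERR=1937072043/16777216
(2,3): OLD=22502938387/134217728 → NEW=255, ERR=-11722582253/134217728
(2,4): OLD=159276768771/1073741824 → NEW=255, ERR=-114527396349/1073741824
(2,5): OLD=5018734713473/34359738368 → NEW=255, ERR=-3742998570367/34359738368
(2,6): OLD=102516845798551/549755813888 → NEW=255, ERR=-37670886742889/549755813888
(3,0): OLD=574351947/16777216 → NEW=0, ERR=574351947/16777216
(3,1): OLD=13851652463/134217728 → NEW=0, ERR=13851652463/134217728
(3,2): OLD=177874011965/1073741824 → NEW=255, ERR=-95930153155/1073741824
(3,3): OLD=244109567131/4294967296 → NEW=0, ERR=244109567131/4294967296
(3,4): OLD=74024508122699/549755813888 → NEW=255, ERR=-66163224418741/549755813888
Target (3,4): original=169, with diffused error = 74024508122699/549755813888

Answer: 74024508122699/549755813888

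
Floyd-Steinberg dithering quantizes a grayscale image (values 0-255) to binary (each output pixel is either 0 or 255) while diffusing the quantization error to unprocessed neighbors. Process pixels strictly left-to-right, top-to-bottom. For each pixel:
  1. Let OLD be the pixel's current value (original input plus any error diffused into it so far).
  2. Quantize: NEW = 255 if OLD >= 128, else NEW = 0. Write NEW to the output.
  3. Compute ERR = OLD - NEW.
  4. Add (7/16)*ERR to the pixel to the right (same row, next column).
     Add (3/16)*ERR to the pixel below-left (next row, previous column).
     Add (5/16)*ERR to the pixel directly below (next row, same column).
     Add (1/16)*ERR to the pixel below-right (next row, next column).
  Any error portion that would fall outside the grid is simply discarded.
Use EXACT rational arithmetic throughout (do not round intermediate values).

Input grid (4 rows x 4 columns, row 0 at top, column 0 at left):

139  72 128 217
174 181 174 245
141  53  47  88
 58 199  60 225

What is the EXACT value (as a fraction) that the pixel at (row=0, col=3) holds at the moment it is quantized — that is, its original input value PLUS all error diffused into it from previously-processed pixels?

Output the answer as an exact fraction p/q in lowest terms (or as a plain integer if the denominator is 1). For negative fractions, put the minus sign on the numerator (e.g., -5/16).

(0,0): OLD=139 → NEW=255, ERR=-116
(0,1): OLD=85/4 → NEW=0, ERR=85/4
(0,2): OLD=8787/64 → NEW=255, ERR=-7533/64
(0,3): OLD=169477/1024 → NEW=255, ERR=-91643/1024
Target (0,3): original=217, with diffused error = 169477/1024

Answer: 169477/1024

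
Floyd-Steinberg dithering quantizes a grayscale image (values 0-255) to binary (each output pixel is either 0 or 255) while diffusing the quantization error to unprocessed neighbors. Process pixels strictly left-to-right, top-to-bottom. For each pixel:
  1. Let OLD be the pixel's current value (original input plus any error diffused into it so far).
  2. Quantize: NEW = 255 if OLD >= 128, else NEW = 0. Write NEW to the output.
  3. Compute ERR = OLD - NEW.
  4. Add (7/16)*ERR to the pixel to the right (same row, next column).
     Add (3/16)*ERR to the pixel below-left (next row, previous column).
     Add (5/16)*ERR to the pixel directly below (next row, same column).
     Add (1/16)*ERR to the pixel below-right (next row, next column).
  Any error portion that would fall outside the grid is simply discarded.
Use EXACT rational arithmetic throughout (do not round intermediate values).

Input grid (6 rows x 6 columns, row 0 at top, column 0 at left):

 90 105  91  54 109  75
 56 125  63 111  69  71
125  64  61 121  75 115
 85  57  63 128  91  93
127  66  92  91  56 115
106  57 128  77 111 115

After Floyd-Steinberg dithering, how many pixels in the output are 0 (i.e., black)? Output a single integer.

(0,0): OLD=90 → NEW=0, ERR=90
(0,1): OLD=1155/8 → NEW=255, ERR=-885/8
(0,2): OLD=5453/128 → NEW=0, ERR=5453/128
(0,3): OLD=148763/2048 → NEW=0, ERR=148763/2048
(0,4): OLD=4613053/32768 → NEW=255, ERR=-3742787/32768
(0,5): OLD=13122091/524288 → NEW=0, ERR=13122091/524288
(1,0): OLD=8113/128 → NEW=0, ERR=8113/128
(1,1): OLD=134935/1024 → NEW=255, ERR=-126185/1024
(1,2): OLD=953763/32768 → NEW=0, ERR=953763/32768
(1,3): OLD=16735239/131072 → NEW=0, ERR=16735239/131072
(1,4): OLD=825427285/8388608 → NEW=0, ERR=825427285/8388608
(1,5): OLD=15399063491/134217728 → NEW=0, ERR=15399063491/134217728
(2,0): OLD=1993965/16384 → NEW=0, ERR=1993965/16384
(2,1): OLD=46218559/524288 → NEW=0, ERR=46218559/524288
(2,2): OLD=1047752189/8388608 → NEW=0, ERR=1047752189/8388608
(2,3): OLD=15825166037/67108864 → NEW=255, ERR=-1287594283/67108864
(2,4): OLD=272403211647/2147483648 → NEW=0, ERR=272403211647/2147483648
(2,5): OLD=7301426858089/34359738368 → NEW=255, ERR=-1460306425751/34359738368
(3,0): OLD=1170721757/8388608 → NEW=255, ERR=-968373283/8388608
(3,1): OLD=4366724441/67108864 → NEW=0, ERR=4366724441/67108864
(3,2): OLD=71088043131/536870912 → NEW=255, ERR=-65814039429/536870912
(3,3): OLD=3434672517137/34359738368 → NEW=0, ERR=3434672517137/34359738368
(3,4): OLD=45411288032689/274877906944 → NEW=255, ERR=-24682578238031/274877906944
(3,5): OLD=212695631927231/4398046511104 → NEW=0, ERR=212695631927231/4398046511104
(4,0): OLD=110730453651/1073741824 → NEW=0, ERR=110730453651/1073741824
(4,1): OLD=1739486480183/17179869184 → NEW=0, ERR=1739486480183/17179869184
(4,2): OLD=66409633448181/549755813888 → NEW=0, ERR=66409633448181/549755813888
(4,3): OLD=1324596654725673/8796093022208 → NEW=255, ERR=-918407065937367/8796093022208
(4,4): OLD=-341312675797703/140737488355328 → NEW=0, ERR=-341312675797703/140737488355328
(4,5): OLD=277961610893704687/2251799813685248 → NEW=0, ERR=277961610893704687/2251799813685248
(5,0): OLD=43213953868693/274877906944 → NEW=255, ERR=-26879912402027/274877906944
(5,1): OLD=659299258080613/8796093022208 → NEW=0, ERR=659299258080613/8796093022208
(5,2): OLD=13038829935971175/70368744177664 → NEW=255, ERR=-4905199829333145/70368744177664
(5,3): OLD=47220150903451933/2251799813685248 → NEW=0, ERR=47220150903451933/2251799813685248
(5,4): OLD=612650641895811981/4503599627370496 → NEW=255, ERR=-535767263083664499/4503599627370496
(5,5): OLD=7304946576087581521/72057594037927936 → NEW=0, ERR=7304946576087581521/72057594037927936
Output grid:
  Row 0: .#..#.  (4 black, running=4)
  Row 1: .#....  (5 black, running=9)
  Row 2: ...#.#  (4 black, running=13)
  Row 3: #.#.#.  (3 black, running=16)
  Row 4: ...#..  (5 black, running=21)
  Row 5: #.#.#.  (3 black, running=24)

Answer: 24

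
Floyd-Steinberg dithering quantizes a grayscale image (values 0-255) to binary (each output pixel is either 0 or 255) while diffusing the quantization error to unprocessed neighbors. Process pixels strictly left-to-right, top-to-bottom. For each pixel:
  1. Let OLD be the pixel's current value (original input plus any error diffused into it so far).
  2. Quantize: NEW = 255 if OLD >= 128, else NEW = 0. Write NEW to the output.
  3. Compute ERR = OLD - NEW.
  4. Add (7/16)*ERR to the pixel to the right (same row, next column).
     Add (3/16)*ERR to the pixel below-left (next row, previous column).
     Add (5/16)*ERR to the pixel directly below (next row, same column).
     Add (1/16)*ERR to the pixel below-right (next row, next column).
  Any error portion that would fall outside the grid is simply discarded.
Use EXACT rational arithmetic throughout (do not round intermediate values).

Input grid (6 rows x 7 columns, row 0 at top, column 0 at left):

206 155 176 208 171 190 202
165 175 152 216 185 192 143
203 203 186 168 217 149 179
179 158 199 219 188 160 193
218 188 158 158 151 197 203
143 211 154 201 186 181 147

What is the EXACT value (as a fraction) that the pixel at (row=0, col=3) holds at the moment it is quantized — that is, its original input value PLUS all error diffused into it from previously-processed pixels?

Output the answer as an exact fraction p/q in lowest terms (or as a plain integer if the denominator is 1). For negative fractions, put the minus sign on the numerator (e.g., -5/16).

Answer: 1072153/4096

Derivation:
(0,0): OLD=206 → NEW=255, ERR=-49
(0,1): OLD=2137/16 → NEW=255, ERR=-1943/16
(0,2): OLD=31455/256 → NEW=0, ERR=31455/256
(0,3): OLD=1072153/4096 → NEW=255, ERR=27673/4096
Target (0,3): original=208, with diffused error = 1072153/4096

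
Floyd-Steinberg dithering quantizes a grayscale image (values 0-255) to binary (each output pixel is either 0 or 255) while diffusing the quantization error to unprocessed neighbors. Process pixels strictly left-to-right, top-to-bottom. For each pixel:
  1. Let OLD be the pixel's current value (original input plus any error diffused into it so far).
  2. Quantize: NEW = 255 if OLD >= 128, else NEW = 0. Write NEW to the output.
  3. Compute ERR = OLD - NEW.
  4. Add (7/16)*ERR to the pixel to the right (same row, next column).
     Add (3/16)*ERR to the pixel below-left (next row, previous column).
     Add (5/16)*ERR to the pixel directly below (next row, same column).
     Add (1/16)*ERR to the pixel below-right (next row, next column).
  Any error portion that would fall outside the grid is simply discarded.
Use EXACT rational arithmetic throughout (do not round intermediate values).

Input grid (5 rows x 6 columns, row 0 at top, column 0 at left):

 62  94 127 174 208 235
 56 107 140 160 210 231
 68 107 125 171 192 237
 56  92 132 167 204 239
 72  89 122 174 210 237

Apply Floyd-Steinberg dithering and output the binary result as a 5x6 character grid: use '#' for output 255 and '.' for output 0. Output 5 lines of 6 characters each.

Answer: ..####
.#.#.#
.#.###
..#.##
.#.###

Derivation:
(0,0): OLD=62 → NEW=0, ERR=62
(0,1): OLD=969/8 → NEW=0, ERR=969/8
(0,2): OLD=23039/128 → NEW=255, ERR=-9601/128
(0,3): OLD=289145/2048 → NEW=255, ERR=-233095/2048
(0,4): OLD=5184079/32768 → NEW=255, ERR=-3171761/32768
(0,5): OLD=101005353/524288 → NEW=255, ERR=-32688087/524288
(1,0): OLD=12555/128 → NEW=0, ERR=12555/128
(1,1): OLD=181837/1024 → NEW=255, ERR=-79283/1024
(1,2): OLD=2258257/32768 → NEW=0, ERR=2258257/32768
(1,3): OLD=17268285/131072 → NEW=255, ERR=-16155075/131072
(1,4): OLD=897788119/8388608 → NEW=0, ERR=897788119/8388608
(1,5): OLD=33861794225/134217728 → NEW=255, ERR=-363726415/134217728
(2,0): OLD=1378463/16384 → NEW=0, ERR=1378463/16384
(2,1): OLD=72700869/524288 → NEW=255, ERR=-60992571/524288
(2,2): OLD=567834767/8388608 → NEW=0, ERR=567834767/8388608
(2,3): OLD=12513964503/67108864 → NEW=255, ERR=-4598795817/67108864
(2,4): OLD=402122792453/2147483648 → NEW=255, ERR=-145485537787/2147483648
(2,5): OLD=7325594873971/34359738368 → NEW=255, ERR=-1436138409869/34359738368
(3,0): OLD=507338415/8388608 → NEW=0, ERR=507338415/8388608
(3,1): OLD=6714635779/67108864 → NEW=0, ERR=6714635779/67108864
(3,2): OLD=94923162681/536870912 → NEW=255, ERR=-41978919879/536870912
(3,3): OLD=3535768307115/34359738368 → NEW=0, ERR=3535768307115/34359738368
(3,4): OLD=59299361236043/274877906944 → NEW=255, ERR=-10794505034677/274877906944
(3,5): OLD=899503895679621/4398046511104 → NEW=255, ERR=-221997964651899/4398046511104
(4,0): OLD=117746855265/1073741824 → NEW=0, ERR=117746855265/1073741824
(4,1): OLD=2703473004397/17179869184 → NEW=255, ERR=-1677393637523/17179869184
(4,2): OLD=44198642447927/549755813888 → NEW=0, ERR=44198642447927/549755813888
(4,3): OLD=2015018703404723/8796093022208 → NEW=255, ERR=-227985017258317/8796093022208
(4,4): OLD=25805025526972387/140737488355328 → NEW=255, ERR=-10083034003636253/140737488355328
(4,5): OLD=422048856895891541/2251799813685248 → NEW=255, ERR=-152160095593846699/2251799813685248
Row 0: ..####
Row 1: .#.#.#
Row 2: .#.###
Row 3: ..#.##
Row 4: .#.###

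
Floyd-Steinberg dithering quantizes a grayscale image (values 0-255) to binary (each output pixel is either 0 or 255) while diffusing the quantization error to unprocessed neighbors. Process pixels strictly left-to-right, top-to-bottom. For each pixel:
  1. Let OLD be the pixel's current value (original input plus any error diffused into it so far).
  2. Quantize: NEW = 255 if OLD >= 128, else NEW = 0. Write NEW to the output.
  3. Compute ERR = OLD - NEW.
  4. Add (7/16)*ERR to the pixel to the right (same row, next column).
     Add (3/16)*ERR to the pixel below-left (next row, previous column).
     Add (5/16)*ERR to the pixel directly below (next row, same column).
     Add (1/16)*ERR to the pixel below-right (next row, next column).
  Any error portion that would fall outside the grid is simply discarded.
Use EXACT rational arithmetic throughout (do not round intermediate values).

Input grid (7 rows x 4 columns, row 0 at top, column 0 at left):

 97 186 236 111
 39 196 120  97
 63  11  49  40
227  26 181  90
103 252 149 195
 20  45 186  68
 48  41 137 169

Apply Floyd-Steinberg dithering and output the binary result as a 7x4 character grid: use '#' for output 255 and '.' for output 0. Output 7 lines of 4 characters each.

Answer: .##.
.#.#
....
#.#.
.###
..#.
..##

Derivation:
(0,0): OLD=97 → NEW=0, ERR=97
(0,1): OLD=3655/16 → NEW=255, ERR=-425/16
(0,2): OLD=57441/256 → NEW=255, ERR=-7839/256
(0,3): OLD=399783/4096 → NEW=0, ERR=399783/4096
(1,0): OLD=16469/256 → NEW=0, ERR=16469/256
(1,1): OLD=442707/2048 → NEW=255, ERR=-79533/2048
(1,2): OLD=7214287/65536 → NEW=0, ERR=7214287/65536
(1,3): OLD=182187737/1048576 → NEW=255, ERR=-85199143/1048576
(2,0): OLD=2484545/32768 → NEW=0, ERR=2484545/32768
(2,1): OLD=59451611/1048576 → NEW=0, ERR=59451611/1048576
(2,2): OLD=189883687/2097152 → NEW=0, ERR=189883687/2097152
(2,3): OLD=2050228843/33554432 → NEW=0, ERR=2050228843/33554432
(3,0): OLD=4384310065/16777216 → NEW=255, ERR=106119985/16777216
(3,1): OLD=18307586159/268435456 → NEW=0, ERR=18307586159/268435456
(3,2): OLD=1091492848017/4294967296 → NEW=255, ERR=-3723812463/4294967296
(3,3): OLD=7859714469495/68719476736 → NEW=0, ERR=7859714469495/68719476736
(4,0): OLD=505793988765/4294967296 → NEW=0, ERR=505793988765/4294967296
(4,1): OLD=11169234115159/34359738368 → NEW=255, ERR=2407500831319/34359738368
(4,2): OLD=225500224645239/1099511627776 → NEW=255, ERR=-54875240437641/1099511627776
(4,3): OLD=3674173457166705/17592186044416 → NEW=255, ERR=-811833984159375/17592186044416
(5,0): OLD=38449378322317/549755813888 → NEW=0, ERR=38449378322317/549755813888
(5,1): OLD=1679997341333115/17592186044416 → NEW=0, ERR=1679997341333115/17592186044416
(5,2): OLD=1828795196739367/8796093022208 → NEW=255, ERR=-414208523923673/8796093022208
(5,3): OLD=8404205313594055/281474976710656 → NEW=0, ERR=8404205313594055/281474976710656
(6,0): OLD=24702691437681553/281474976710656 → NEW=0, ERR=24702691437681553/281474976710656
(6,1): OLD=471888275496964103/4503599627370496 → NEW=0, ERR=471888275496964103/4503599627370496
(6,2): OLD=12948215664864065153/72057594037927936 → NEW=255, ERR=-5426470814807558527/72057594037927936
(6,3): OLD=164222625148321890439/1152921504606846976 → NEW=255, ERR=-129772358526424088441/1152921504606846976
Row 0: .##.
Row 1: .#.#
Row 2: ....
Row 3: #.#.
Row 4: .###
Row 5: ..#.
Row 6: ..##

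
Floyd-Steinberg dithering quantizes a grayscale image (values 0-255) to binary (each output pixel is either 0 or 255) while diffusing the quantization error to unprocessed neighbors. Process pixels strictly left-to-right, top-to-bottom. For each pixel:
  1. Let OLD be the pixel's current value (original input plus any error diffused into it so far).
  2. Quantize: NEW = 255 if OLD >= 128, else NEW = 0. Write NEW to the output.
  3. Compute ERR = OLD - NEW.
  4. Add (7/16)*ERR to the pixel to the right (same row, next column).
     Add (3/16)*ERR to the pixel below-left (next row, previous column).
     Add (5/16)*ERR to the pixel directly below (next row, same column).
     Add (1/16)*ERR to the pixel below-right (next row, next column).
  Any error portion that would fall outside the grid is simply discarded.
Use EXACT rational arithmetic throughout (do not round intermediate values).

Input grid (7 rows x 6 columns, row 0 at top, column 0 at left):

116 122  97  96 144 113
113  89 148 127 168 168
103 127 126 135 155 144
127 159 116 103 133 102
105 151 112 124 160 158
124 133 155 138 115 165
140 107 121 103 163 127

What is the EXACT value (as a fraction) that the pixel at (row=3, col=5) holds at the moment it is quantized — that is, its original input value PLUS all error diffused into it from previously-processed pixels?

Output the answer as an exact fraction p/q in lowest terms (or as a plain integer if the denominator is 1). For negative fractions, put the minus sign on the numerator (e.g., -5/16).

(0,0): OLD=116 → NEW=0, ERR=116
(0,1): OLD=691/4 → NEW=255, ERR=-329/4
(0,2): OLD=3905/64 → NEW=0, ERR=3905/64
(0,3): OLD=125639/1024 → NEW=0, ERR=125639/1024
(0,4): OLD=3238769/16384 → NEW=255, ERR=-939151/16384
(0,5): OLD=23048215/262144 → NEW=0, ERR=23048215/262144
(1,0): OLD=8565/64 → NEW=255, ERR=-7755/64
(1,1): OLD=14835/512 → NEW=0, ERR=14835/512
(1,2): OLD=3237615/16384 → NEW=255, ERR=-940305/16384
(1,3): OLD=8735875/65536 → NEW=255, ERR=-7975805/65536
(1,4): OLD=507496681/4194304 → NEW=0, ERR=507496681/4194304
(1,5): OLD=16430200463/67108864 → NEW=255, ERR=-682559857/67108864
(2,0): OLD=578081/8192 → NEW=0, ERR=578081/8192
(2,1): OLD=38952827/262144 → NEW=255, ERR=-27893893/262144
(2,2): OLD=169886513/4194304 → NEW=0, ERR=169886513/4194304
(2,3): OLD=4489208297/33554432 → NEW=255, ERR=-4067171863/33554432
(2,4): OLD=139874407227/1073741824 → NEW=255, ERR=-133929757893/1073741824
(2,5): OLD=1611707219021/17179869184 → NEW=0, ERR=1611707219021/17179869184
(3,0): OLD=541487889/4194304 → NEW=255, ERR=-528059631/4194304
(3,1): OLD=2774008765/33554432 → NEW=0, ERR=2774008765/33554432
(3,2): OLD=36359306887/268435456 → NEW=255, ERR=-32091734393/268435456
(3,3): OLD=-138087861483/17179869184 → NEW=0, ERR=-138087861483/17179869184
(3,4): OLD=13815247812469/137438953472 → NEW=0, ERR=13815247812469/137438953472
(3,5): OLD=368332386504123/2199023255552 → NEW=255, ERR=-192418543661637/2199023255552
Target (3,5): original=102, with diffused error = 368332386504123/2199023255552

Answer: 368332386504123/2199023255552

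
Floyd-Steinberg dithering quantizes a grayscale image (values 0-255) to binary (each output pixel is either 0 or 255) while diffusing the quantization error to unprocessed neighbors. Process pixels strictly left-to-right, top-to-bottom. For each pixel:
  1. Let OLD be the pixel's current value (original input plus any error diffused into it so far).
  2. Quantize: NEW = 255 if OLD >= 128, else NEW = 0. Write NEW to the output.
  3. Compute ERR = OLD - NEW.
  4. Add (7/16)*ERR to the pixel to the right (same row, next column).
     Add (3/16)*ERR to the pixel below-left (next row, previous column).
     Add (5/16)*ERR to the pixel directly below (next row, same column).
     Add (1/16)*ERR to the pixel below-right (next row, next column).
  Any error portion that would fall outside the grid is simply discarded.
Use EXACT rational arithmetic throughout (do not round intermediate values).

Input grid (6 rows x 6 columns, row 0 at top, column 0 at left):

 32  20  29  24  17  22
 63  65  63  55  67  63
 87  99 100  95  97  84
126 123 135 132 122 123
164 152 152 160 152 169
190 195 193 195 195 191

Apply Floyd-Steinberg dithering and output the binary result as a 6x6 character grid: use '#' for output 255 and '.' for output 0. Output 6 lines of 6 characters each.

(0,0): OLD=32 → NEW=0, ERR=32
(0,1): OLD=34 → NEW=0, ERR=34
(0,2): OLD=351/8 → NEW=0, ERR=351/8
(0,3): OLD=5529/128 → NEW=0, ERR=5529/128
(0,4): OLD=73519/2048 → NEW=0, ERR=73519/2048
(0,5): OLD=1235529/32768 → NEW=0, ERR=1235529/32768
(1,0): OLD=635/8 → NEW=0, ERR=635/8
(1,1): OLD=7717/64 → NEW=0, ERR=7717/64
(1,2): OLD=286081/2048 → NEW=255, ERR=-236159/2048
(1,3): OLD=225465/8192 → NEW=0, ERR=225465/8192
(1,4): OLD=52443847/524288 → NEW=0, ERR=52443847/524288
(1,5): OLD=1013252417/8388608 → NEW=0, ERR=1013252417/8388608
(2,0): OLD=137639/1024 → NEW=255, ERR=-123481/1024
(2,1): OLD=2204101/32768 → NEW=0, ERR=2204101/32768
(2,2): OLD=55621471/524288 → NEW=0, ERR=55621471/524288
(2,3): OLD=677645847/4194304 → NEW=255, ERR=-391901673/4194304
(2,4): OLD=14998637365/134217728 → NEW=0, ERR=14998637365/134217728
(2,5): OLD=379864906179/2147483648 → NEW=255, ERR=-167743424061/2147483648
(3,0): OLD=52915631/524288 → NEW=0, ERR=52915631/524288
(3,1): OLD=841089211/4194304 → NEW=255, ERR=-228458309/4194304
(3,2): OLD=4395883613/33554432 → NEW=255, ERR=-4160496547/33554432
(3,3): OLD=163504679211/2147483648 → NEW=0, ERR=163504679211/2147483648
(3,4): OLD=2916213947907/17179869184 → NEW=255, ERR=-1464652694013/17179869184
(3,5): OLD=18767502316301/274877906944 → NEW=0, ERR=18767502316301/274877906944
(4,0): OLD=12437104009/67108864 → NEW=255, ERR=-4675656311/67108864
(4,1): OLD=94012719837/1073741824 → NEW=0, ERR=94012719837/1073741824
(4,2): OLD=5581042798039/34359738368 → NEW=255, ERR=-3180690485801/34359738368
(4,3): OLD=65728206530147/549755813888 → NEW=0, ERR=65728206530147/549755813888
(4,4): OLD=1717221365820387/8796093022208 → NEW=255, ERR=-525782354842653/8796093022208
(4,5): OLD=22357057239425365/140737488355328 → NEW=255, ERR=-13531002291183275/140737488355328
(5,0): OLD=3172160799591/17179869184 → NEW=255, ERR=-1208705842329/17179869184
(5,1): OLD=93386529600839/549755813888 → NEW=255, ERR=-46801202940601/549755813888
(5,2): OLD=680450712992421/4398046511104 → NEW=255, ERR=-441051147339099/4398046511104
(5,3): OLD=24135746860060319/140737488355328 → NEW=255, ERR=-11752312670548321/140737488355328
(5,4): OLD=36375700073192585/281474976710656 → NEW=255, ERR=-35400418988024695/281474976710656
(5,5): OLD=460249537644794225/4503599627370496 → NEW=0, ERR=460249537644794225/4503599627370496
Row 0: ......
Row 1: ..#...
Row 2: #..#.#
Row 3: .##.#.
Row 4: #.#.##
Row 5: #####.

Answer: ......
..#...
#..#.#
.##.#.
#.#.##
#####.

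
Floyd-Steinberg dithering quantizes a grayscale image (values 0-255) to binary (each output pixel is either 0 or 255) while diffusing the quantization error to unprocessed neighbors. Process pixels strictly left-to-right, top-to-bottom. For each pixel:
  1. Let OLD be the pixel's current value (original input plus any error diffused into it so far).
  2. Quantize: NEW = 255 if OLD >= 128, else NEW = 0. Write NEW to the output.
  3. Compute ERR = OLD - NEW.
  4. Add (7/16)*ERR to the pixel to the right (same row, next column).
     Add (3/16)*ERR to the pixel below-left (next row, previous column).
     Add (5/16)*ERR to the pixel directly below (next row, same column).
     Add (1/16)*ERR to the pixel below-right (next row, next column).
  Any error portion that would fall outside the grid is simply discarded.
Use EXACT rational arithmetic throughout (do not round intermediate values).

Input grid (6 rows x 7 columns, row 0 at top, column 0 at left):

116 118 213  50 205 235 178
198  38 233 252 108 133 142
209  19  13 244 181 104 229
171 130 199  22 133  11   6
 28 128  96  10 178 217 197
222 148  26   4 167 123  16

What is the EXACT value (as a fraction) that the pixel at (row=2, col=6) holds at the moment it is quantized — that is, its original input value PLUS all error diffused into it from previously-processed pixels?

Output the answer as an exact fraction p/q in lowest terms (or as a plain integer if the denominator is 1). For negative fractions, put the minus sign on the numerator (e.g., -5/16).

Answer: 35435826843589/137438953472

Derivation:
(0,0): OLD=116 → NEW=0, ERR=116
(0,1): OLD=675/4 → NEW=255, ERR=-345/4
(0,2): OLD=11217/64 → NEW=255, ERR=-5103/64
(0,3): OLD=15479/1024 → NEW=0, ERR=15479/1024
(0,4): OLD=3467073/16384 → NEW=255, ERR=-710847/16384
(0,5): OLD=56627911/262144 → NEW=255, ERR=-10218809/262144
(0,6): OLD=675054449/4194304 → NEW=255, ERR=-394493071/4194304
(1,0): OLD=13957/64 → NEW=255, ERR=-2363/64
(1,1): OLD=-6557/512 → NEW=0, ERR=-6557/512
(1,2): OLD=3275551/16384 → NEW=255, ERR=-902369/16384
(1,3): OLD=14385779/65536 → NEW=255, ERR=-2325901/65536
(1,4): OLD=304298041/4194304 → NEW=0, ERR=304298041/4194304
(1,5): OLD=4436302217/33554432 → NEW=255, ERR=-4120077943/33554432
(1,6): OLD=30307393511/536870912 → NEW=0, ERR=30307393511/536870912
(2,0): OLD=1597937/8192 → NEW=255, ERR=-491023/8192
(2,1): OLD=-6254741/262144 → NEW=0, ERR=-6254741/262144
(2,2): OLD=-92714751/4194304 → NEW=0, ERR=-92714751/4194304
(2,3): OLD=7831579449/33554432 → NEW=255, ERR=-724800711/33554432
(2,4): OLD=45360428297/268435456 → NEW=255, ERR=-23090612983/268435456
(2,5): OLD=370350710147/8589934592 → NEW=0, ERR=370350710147/8589934592
(2,6): OLD=35435826843589/137438953472 → NEW=255, ERR=388893708229/137438953472
Target (2,6): original=229, with diffused error = 35435826843589/137438953472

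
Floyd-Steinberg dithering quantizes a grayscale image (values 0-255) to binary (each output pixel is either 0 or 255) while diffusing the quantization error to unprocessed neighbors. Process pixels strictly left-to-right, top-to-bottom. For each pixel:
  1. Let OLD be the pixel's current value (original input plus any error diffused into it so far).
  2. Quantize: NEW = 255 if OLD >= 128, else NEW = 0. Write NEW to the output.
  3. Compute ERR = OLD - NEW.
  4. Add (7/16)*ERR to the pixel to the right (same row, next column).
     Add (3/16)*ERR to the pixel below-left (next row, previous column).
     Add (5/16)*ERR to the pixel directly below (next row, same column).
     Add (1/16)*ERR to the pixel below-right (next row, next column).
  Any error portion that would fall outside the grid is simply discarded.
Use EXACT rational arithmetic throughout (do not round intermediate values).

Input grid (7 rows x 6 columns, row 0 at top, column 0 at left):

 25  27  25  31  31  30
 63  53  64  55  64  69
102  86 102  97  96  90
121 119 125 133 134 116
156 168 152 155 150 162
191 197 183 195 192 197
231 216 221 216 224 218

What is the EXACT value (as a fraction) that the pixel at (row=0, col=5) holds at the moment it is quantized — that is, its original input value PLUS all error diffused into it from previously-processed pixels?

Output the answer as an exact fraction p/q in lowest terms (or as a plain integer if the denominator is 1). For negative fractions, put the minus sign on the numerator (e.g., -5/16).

(0,0): OLD=25 → NEW=0, ERR=25
(0,1): OLD=607/16 → NEW=0, ERR=607/16
(0,2): OLD=10649/256 → NEW=0, ERR=10649/256
(0,3): OLD=201519/4096 → NEW=0, ERR=201519/4096
(0,4): OLD=3442249/65536 → NEW=0, ERR=3442249/65536
(0,5): OLD=55553023/1048576 → NEW=0, ERR=55553023/1048576
Target (0,5): original=30, with diffused error = 55553023/1048576

Answer: 55553023/1048576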